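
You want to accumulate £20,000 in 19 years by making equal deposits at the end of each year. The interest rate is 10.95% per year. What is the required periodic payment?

£353.14

Level ordinary annuity; solve FV = PMT × [((1+r)^n − 1)/r] for PMT.
Periodic rate r = 0.1095 per year.
With n = 19: PMT = 20,000 / ([((1+r)^n − 1)/r]) = £353.14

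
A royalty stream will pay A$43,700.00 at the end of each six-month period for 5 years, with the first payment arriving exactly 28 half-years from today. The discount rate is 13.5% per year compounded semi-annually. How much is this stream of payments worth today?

A$53,228.16

Ordinary annuity of 10 payments, first payment at period 28.
Periodic rate r = 0.135/2 per half-year; n is counted in half-years.
The ordinary-annuity PV formula values the stream one period before the first payment (period 27); discount that back 27 periods:
PV₀ = 43,700 × [1 − (1+r)^−10] / r × (1+r)^−27 = A$53,228.16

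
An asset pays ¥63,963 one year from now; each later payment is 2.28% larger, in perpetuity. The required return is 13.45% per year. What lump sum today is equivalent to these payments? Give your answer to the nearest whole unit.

Periodic rate r = 0.1345 per year.
Growing perpetuity (Gordon): PV = PMT₁ / (r − g) = 63,963 / (r − 0.0228) = ¥572,632.

¥572,632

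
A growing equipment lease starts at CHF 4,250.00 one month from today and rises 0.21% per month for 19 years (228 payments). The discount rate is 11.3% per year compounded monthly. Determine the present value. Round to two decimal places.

CHF 470,271.90

Periodic rate r = 0.113/12 per month; n is counted in months.
Growing ordinary annuity: PV = PMT₁ × [1 − ((1+g)/(1+r))^n] / (r − g) = 4,250 × [1 − ((1+0.0021)/(1+r))^228] / (r − 0.0021) = CHF 470,271.90.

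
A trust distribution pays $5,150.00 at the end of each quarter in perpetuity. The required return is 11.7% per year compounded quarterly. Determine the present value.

Periodic rate r = 0.117/4 per quarter.
Level perpetuity: PV = PMT / r = 5,150 / (0.117/4) = $176,068.38.

$176,068.38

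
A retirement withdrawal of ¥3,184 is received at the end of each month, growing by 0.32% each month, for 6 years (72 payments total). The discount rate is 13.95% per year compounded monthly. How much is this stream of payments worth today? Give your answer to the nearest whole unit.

Periodic rate r = 0.1395/12 per month; n is counted in months.
Growing ordinary annuity: PV = PMT₁ × [1 − ((1+g)/(1+r))^n] / (r − g) = 3,184 × [1 − ((1+0.0032)/(1+r))^72] / (r − 0.0032) = ¥170,958.

¥170,958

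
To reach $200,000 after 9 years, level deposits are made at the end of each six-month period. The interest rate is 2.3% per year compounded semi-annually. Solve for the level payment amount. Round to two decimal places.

$10,064.30

Level ordinary annuity; solve FV = PMT × [((1+r)^n − 1)/r] for PMT.
Periodic rate r = 0.023/2 per half-year; n is counted in half-years.
With n = 18: PMT = 200,000 / ([((1+r)^n − 1)/r]) = $10,064.30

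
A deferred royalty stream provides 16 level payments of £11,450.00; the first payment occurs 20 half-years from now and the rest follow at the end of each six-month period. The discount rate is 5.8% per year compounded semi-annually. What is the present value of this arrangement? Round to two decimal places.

£84,191.29

Ordinary annuity of 16 payments, first payment at period 20.
Periodic rate r = 0.058/2 per half-year; n is counted in half-years.
The ordinary-annuity PV formula values the stream one period before the first payment (period 19); discount that back 19 periods:
PV₀ = 11,450 × [1 − (1+r)^−16] / r × (1+r)^−19 = £84,191.29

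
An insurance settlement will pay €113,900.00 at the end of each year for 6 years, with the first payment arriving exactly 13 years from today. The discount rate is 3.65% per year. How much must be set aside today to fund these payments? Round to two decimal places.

€392,793.58

Ordinary annuity of 6 payments, first payment at period 13.
Periodic rate r = 0.0365 per year.
The ordinary-annuity PV formula values the stream one period before the first payment (period 12); discount that back 12 periods:
PV₀ = 113,900 × [1 − (1+r)^−6] / r × (1+r)^−12 = €392,793.58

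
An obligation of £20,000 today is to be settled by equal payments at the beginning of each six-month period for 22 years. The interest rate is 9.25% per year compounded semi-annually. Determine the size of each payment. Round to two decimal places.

£1,024.21

Level annuity due; solve PV = PMT × [(1 − (1+r)^−n)/r] × (1+r) for PMT.
Periodic rate r = 0.0925/2 per half-year; n is counted in half-years.
With n = 44: PMT = 20,000 / ([(1 − (1+r)^−n)/r] × (1+r)) = £1,024.21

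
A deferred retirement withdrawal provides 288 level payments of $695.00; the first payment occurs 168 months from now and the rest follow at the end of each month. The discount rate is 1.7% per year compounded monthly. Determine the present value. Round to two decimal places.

$129,677.97

Ordinary annuity of 288 payments, first payment at period 168.
Periodic rate r = 0.017/12 per month; n is counted in months.
The ordinary-annuity PV formula values the stream one period before the first payment (period 167); discount that back 167 periods:
PV₀ = 695 × [1 − (1+r)^−288] / r × (1+r)^−167 = $129,677.97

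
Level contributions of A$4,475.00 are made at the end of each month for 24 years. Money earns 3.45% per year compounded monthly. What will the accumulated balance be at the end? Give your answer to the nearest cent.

This is an ordinary annuity: 288 deposits of A$4,475.00 at the end of each month.
Periodic rate r = 0.0345/12 per month; n is counted in months.
FV = PMT × [((1+r)^n − 1)/r] = 4,475 × [(1+r)^288 − 1] / r = A$2,001,717.06

A$2,001,717.06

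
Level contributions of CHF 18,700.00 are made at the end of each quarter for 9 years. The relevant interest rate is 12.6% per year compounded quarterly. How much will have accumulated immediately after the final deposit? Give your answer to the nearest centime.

CHF 1,219,456.13

This is an ordinary annuity: 36 deposits of CHF 18,700.00 at the end of each quarter.
Periodic rate r = 0.126/4 per quarter; n is counted in quarters.
FV = PMT × [((1+r)^n − 1)/r] = 18,700 × [(1+r)^36 − 1] / r = CHF 1,219,456.13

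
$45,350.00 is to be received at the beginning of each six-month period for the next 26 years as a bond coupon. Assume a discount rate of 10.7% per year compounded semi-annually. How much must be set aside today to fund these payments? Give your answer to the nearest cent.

$833,603.22

This is an annuity due: 52 payments of $45,350.00 at the beginning of each six-month period.
Periodic rate r = 0.107/2 per half-year; n is counted in half-years.
PV = PMT × [(1 − (1+r)^−n)/r] × (1+r) = 45,350 × [1 − (1+r)^−52] / r × (1+r) = $833,603.22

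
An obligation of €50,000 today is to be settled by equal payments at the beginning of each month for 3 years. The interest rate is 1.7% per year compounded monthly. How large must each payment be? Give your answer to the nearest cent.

Level annuity due; solve PV = PMT × [(1 − (1+r)^−n)/r] × (1+r) for PMT.
Periodic rate r = 0.017/12 per month; n is counted in months.
With n = 36: PMT = 50,000 / ([(1 − (1+r)^−n)/r] × (1+r)) = €1,423.57

€1,423.57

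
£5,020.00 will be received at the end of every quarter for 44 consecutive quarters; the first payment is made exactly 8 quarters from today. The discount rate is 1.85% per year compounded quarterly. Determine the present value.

£193,100.87

Ordinary annuity of 44 payments, first payment at period 8.
Periodic rate r = 0.0185/4 per quarter; n is counted in quarters.
The ordinary-annuity PV formula values the stream one period before the first payment (period 7); discount that back 7 periods:
PV₀ = 5,020 × [1 − (1+r)^−44] / r × (1+r)^−7 = £193,100.87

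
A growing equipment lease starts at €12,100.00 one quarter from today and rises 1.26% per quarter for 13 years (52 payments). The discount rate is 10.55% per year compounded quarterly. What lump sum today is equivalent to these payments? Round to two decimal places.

Periodic rate r = 0.1055/4 per quarter; n is counted in quarters.
Growing ordinary annuity: PV = PMT₁ × [1 − ((1+g)/(1+r))^n] / (r − g) = 12,100 × [1 − ((1+0.0126)/(1+r))^52] / (r − 0.0126) = €443,341.68.

€443,341.68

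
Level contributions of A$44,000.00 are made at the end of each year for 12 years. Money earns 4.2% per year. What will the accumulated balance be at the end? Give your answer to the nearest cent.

A$668,771.10

This is an ordinary annuity: 12 deposits of A$44,000.00 at the end of each year.
Periodic rate r = 0.042 per year.
FV = PMT × [((1+r)^n − 1)/r] = 44,000 × [(1+r)^12 − 1] / r = A$668,771.10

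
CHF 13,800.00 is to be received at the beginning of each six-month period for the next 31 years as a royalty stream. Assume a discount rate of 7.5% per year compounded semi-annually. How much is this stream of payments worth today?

This is an annuity due: 62 payments of CHF 13,800.00 at the beginning of each six-month period.
Periodic rate r = 0.075/2 per half-year; n is counted in half-years.
PV = PMT × [(1 − (1+r)^−n)/r] × (1+r) = 13,800 × [1 − (1+r)^−62] / r × (1+r) = CHF 342,844.09

CHF 342,844.09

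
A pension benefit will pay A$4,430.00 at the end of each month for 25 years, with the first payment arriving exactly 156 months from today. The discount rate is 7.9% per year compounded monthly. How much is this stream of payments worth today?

A$209,371.63

Ordinary annuity of 300 payments, first payment at period 156.
Periodic rate r = 0.079/12 per month; n is counted in months.
The ordinary-annuity PV formula values the stream one period before the first payment (period 155); discount that back 155 periods:
PV₀ = 4,430 × [1 − (1+r)^−300] / r × (1+r)^−155 = A$209,371.63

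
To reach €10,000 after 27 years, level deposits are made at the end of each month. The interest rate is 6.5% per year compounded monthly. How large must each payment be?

Level ordinary annuity; solve FV = PMT × [((1+r)^n − 1)/r] for PMT.
Periodic rate r = 0.065/12 per month; n is counted in months.
With n = 324: PMT = 10,000 / ([((1+r)^n − 1)/r]) = €11.39

€11.39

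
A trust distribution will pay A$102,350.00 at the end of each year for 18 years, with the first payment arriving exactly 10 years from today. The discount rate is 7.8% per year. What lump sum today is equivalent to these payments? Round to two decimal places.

Ordinary annuity of 18 payments, first payment at period 10.
Periodic rate r = 0.078 per year.
The ordinary-annuity PV formula values the stream one period before the first payment (period 9); discount that back 9 periods:
PV₀ = 102,350 × [1 − (1+r)^−18] / r × (1+r)^−9 = A$494,760.94

A$494,760.94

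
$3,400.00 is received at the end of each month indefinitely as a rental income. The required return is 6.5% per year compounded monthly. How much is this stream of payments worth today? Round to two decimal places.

Periodic rate r = 0.065/12 per month.
Level perpetuity: PV = PMT / r = 3,400 / (0.065/12) = $627,692.31.

$627,692.31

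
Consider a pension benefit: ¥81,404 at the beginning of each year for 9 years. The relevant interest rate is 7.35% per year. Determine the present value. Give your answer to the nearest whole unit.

¥560,967

This is an annuity due: 9 payments of ¥81,404 at the beginning of each year.
Periodic rate r = 0.0735 per year.
PV = PMT × [(1 − (1+r)^−n)/r] × (1+r) = 81,404 × [1 − (1+r)^−9] / r × (1+r) = ¥560,967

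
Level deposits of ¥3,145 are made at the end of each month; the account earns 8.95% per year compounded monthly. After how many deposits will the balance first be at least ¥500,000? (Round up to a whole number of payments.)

Periodic rate r = 0.0895/12 per month; n is counted in months.
Ordinary annuity FV: 500,000 = 3,145 × [((1+r)^n − 1)/r].
(1+r)^n = 1 + 500,000 × r / 3,145, so n = ln(1 + 500,000·r/3,145) / ln(1+r) = 105.23.
Round up to a whole number of payments: n = 106.

106 payments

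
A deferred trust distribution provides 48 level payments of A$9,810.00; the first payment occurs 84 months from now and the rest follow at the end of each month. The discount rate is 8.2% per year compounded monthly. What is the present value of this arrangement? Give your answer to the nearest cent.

Ordinary annuity of 48 payments, first payment at period 84.
Periodic rate r = 0.082/12 per month; n is counted in months.
The ordinary-annuity PV formula values the stream one period before the first payment (period 83); discount that back 83 periods:
PV₀ = 9,810 × [1 − (1+r)^−48] / r × (1+r)^−83 = A$227,457.80

A$227,457.80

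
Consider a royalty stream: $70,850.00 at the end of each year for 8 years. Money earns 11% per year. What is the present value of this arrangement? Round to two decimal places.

$364,602.80

This is an ordinary annuity: 8 payments of $70,850.00 at the end of each year.
Periodic rate r = 0.11 per year.
PV = PMT × [(1 − (1+r)^−n)/r] = 70,850 × [1 − (1+r)^−8] / r = $364,602.80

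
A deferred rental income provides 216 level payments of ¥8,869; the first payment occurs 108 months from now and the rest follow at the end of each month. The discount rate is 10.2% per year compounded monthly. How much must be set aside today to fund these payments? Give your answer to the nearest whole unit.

¥354,041

Ordinary annuity of 216 payments, first payment at period 108.
Periodic rate r = 0.102/12 per month; n is counted in months.
The ordinary-annuity PV formula values the stream one period before the first payment (period 107); discount that back 107 periods:
PV₀ = 8,869 × [1 − (1+r)^−216] / r × (1+r)^−107 = ¥354,041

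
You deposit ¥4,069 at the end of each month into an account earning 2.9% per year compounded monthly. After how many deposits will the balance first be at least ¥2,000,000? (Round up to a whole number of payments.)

Periodic rate r = 0.029/12 per month; n is counted in months.
Ordinary annuity FV: 2,000,000 = 4,069 × [((1+r)^n − 1)/r].
(1+r)^n = 1 + 2,000,000 × r / 4,069, so n = ln(1 + 2,000,000·r/4,069) / ln(1+r) = 324.36.
Round up to a whole number of payments: n = 325.

325 payments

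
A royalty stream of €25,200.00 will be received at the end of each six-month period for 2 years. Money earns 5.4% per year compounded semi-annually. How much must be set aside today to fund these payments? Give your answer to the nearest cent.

This is an ordinary annuity: 4 payments of €25,200.00 at the end of each six-month period.
Periodic rate r = 0.054/2 per half-year; n is counted in half-years.
PV = PMT × [(1 − (1+r)^−n)/r] = 25,200 × [1 − (1+r)^−4] / r = €94,346.78

€94,346.78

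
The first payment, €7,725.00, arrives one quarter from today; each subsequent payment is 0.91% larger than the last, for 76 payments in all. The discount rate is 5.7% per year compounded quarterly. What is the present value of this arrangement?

Periodic rate r = 0.057/4 per quarter; n is counted in quarters.
Growing ordinary annuity: PV = PMT₁ × [1 − ((1+g)/(1+r))^n] / (r − g) = 7,725 × [1 − ((1+0.0091)/(1+r))^76] / (r − 0.0091) = €481,245.16.

€481,245.16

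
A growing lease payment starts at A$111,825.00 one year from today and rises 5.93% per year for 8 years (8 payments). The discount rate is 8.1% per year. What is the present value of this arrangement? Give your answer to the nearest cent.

Periodic rate r = 0.081 per year.
Growing ordinary annuity: PV = PMT₁ × [1 − ((1+g)/(1+r))^n] / (r − g) = 111,825 × [1 − ((1+0.0593)/(1+r))^8] / (r − 0.0593) = A$771,699.74.

A$771,699.74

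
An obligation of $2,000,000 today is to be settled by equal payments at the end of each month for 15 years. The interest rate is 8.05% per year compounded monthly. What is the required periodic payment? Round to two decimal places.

Level ordinary annuity; solve PV = PMT × [(1 − (1+r)^−n)/r] for PMT.
Periodic rate r = 0.0805/12 per month; n is counted in months.
With n = 180: PMT = 2,000,000 / ([(1 − (1+r)^−n)/r]) = $19,170.82

$19,170.82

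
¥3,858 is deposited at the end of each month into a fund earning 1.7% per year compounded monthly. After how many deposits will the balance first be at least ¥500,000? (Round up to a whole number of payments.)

Periodic rate r = 0.017/12 per month; n is counted in months.
Ordinary annuity FV: 500,000 = 3,858 × [((1+r)^n − 1)/r].
(1+r)^n = 1 + 500,000 × r / 3,858, so n = ln(1 + 500,000·r/3,858) / ln(1+r) = 119.07.
Round up to a whole number of payments: n = 120.

120 payments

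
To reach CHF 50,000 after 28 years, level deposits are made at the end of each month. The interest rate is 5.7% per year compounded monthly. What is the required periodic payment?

Level ordinary annuity; solve FV = PMT × [((1+r)^n − 1)/r] for PMT.
Periodic rate r = 0.057/12 per month; n is counted in months.
With n = 336: PMT = 50,000 / ([((1+r)^n − 1)/r]) = CHF 60.67

CHF 60.67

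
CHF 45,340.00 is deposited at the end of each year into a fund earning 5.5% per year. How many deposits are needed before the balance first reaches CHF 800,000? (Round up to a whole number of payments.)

Periodic rate r = 0.055 per year.
Ordinary annuity FV: 800,000 = 45,340 × [((1+r)^n − 1)/r].
(1+r)^n = 1 + 800,000 × r / 45,340, so n = ln(1 + 800,000·r/45,340) / ln(1+r) = 12.67.
Round up to a whole number of payments: n = 13.

13 payments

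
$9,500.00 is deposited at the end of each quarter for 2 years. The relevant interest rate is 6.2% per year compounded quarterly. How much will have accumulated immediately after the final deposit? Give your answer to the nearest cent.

$80,253.32

This is an ordinary annuity: 8 deposits of $9,500.00 at the end of each quarter.
Periodic rate r = 0.062/4 per quarter; n is counted in quarters.
FV = PMT × [((1+r)^n − 1)/r] = 9,500 × [(1+r)^8 − 1] / r = $80,253.32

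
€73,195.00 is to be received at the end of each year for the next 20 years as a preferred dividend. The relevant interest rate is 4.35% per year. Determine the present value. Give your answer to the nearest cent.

€964,612.85

This is an ordinary annuity: 20 payments of €73,195.00 at the end of each year.
Periodic rate r = 0.0435 per year.
PV = PMT × [(1 − (1+r)^−n)/r] = 73,195 × [1 − (1+r)^−20] / r = €964,612.85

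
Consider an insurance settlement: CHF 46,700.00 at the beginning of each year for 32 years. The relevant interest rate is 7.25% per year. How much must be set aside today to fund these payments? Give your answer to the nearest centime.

CHF 617,274.40

This is an annuity due: 32 payments of CHF 46,700.00 at the beginning of each year.
Periodic rate r = 0.0725 per year.
PV = PMT × [(1 − (1+r)^−n)/r] × (1+r) = 46,700 × [1 − (1+r)^−32] / r × (1+r) = CHF 617,274.40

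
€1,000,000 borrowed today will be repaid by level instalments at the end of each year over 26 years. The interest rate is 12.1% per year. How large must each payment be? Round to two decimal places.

€127,545.12

Level ordinary annuity; solve PV = PMT × [(1 − (1+r)^−n)/r] for PMT.
Periodic rate r = 0.121 per year.
With n = 26: PMT = 1,000,000 / ([(1 − (1+r)^−n)/r]) = €127,545.12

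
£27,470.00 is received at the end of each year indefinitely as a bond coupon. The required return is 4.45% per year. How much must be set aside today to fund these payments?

Periodic rate r = 0.0445 per year.
Level perpetuity: PV = PMT / r = 27,470 / (0.0445) = £617,303.37.

£617,303.37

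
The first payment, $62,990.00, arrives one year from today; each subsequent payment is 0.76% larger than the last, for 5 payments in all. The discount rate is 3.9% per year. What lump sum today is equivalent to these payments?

Periodic rate r = 0.039 per year.
Growing ordinary annuity: PV = PMT₁ × [1 − ((1+g)/(1+r))^n] / (r − g) = 62,990 × [1 − ((1+0.0076)/(1+r))^5] / (r − 0.0076) = $285,351.52.

$285,351.52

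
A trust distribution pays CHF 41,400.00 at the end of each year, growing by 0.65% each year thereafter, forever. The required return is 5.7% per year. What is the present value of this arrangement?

Periodic rate r = 0.057 per year.
Growing perpetuity (Gordon): PV = PMT₁ / (r − g) = 41,400 / (r − 0.0065) = CHF 819,801.98.

CHF 819,801.98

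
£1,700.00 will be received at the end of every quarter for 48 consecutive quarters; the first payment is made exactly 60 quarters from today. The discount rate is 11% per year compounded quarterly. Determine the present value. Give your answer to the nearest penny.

Ordinary annuity of 48 payments, first payment at period 60.
Periodic rate r = 0.11/4 per quarter; n is counted in quarters.
The ordinary-annuity PV formula values the stream one period before the first payment (period 59); discount that back 59 periods:
PV₀ = 1,700 × [1 − (1+r)^−48] / r × (1+r)^−59 = £9,081.46

£9,081.46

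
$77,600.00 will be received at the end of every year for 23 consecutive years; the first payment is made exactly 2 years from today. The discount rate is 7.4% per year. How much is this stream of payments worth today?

$787,366.91

Ordinary annuity of 23 payments, first payment at period 2.
Periodic rate r = 0.074 per year.
The ordinary-annuity PV formula values the stream one period before the first payment (period 1); discount that back 1 periods:
PV₀ = 77,600 × [1 − (1+r)^−23] / r × (1+r)^−1 = $787,366.91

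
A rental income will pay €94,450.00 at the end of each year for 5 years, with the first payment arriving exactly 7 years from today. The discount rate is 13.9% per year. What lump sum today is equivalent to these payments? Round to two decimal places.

€148,863.50

Ordinary annuity of 5 payments, first payment at period 7.
Periodic rate r = 0.139 per year.
The ordinary-annuity PV formula values the stream one period before the first payment (period 6); discount that back 6 periods:
PV₀ = 94,450 × [1 − (1+r)^−5] / r × (1+r)^−6 = €148,863.50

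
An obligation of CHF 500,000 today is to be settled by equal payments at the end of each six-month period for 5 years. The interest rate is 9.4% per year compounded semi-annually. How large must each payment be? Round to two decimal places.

Level ordinary annuity; solve PV = PMT × [(1 − (1+r)^−n)/r] for PMT.
Periodic rate r = 0.094/2 per half-year; n is counted in half-years.
With n = 10: PMT = 500,000 / ([(1 − (1+r)^−n)/r]) = CHF 63,812.30

CHF 63,812.30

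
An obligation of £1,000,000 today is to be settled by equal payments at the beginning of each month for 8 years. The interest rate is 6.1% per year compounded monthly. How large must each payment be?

Level annuity due; solve PV = PMT × [(1 − (1+r)^−n)/r] × (1+r) for PMT.
Periodic rate r = 0.061/12 per month; n is counted in months.
With n = 96: PMT = 1,000,000 / ([(1 − (1+r)^−n)/r] × (1+r)) = £13,123.46

£13,123.46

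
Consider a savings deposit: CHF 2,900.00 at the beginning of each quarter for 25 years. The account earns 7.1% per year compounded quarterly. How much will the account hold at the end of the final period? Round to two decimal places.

This is an annuity due: 100 deposits of CHF 2,900.00 at the beginning of each quarter.
Periodic rate r = 0.071/4 per quarter; n is counted in quarters.
FV = PMT × [((1+r)^n − 1)/r] × (1+r) = 2,900 × [(1+r)^100 − 1] / r × (1+r) = CHF 799,663.51

CHF 799,663.51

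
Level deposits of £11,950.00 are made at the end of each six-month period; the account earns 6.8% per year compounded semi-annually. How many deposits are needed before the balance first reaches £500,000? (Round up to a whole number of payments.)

Periodic rate r = 0.068/2 per half-year; n is counted in half-years.
Ordinary annuity FV: 500,000 = 11,950 × [((1+r)^n − 1)/r].
(1+r)^n = 1 + 500,000 × r / 11,950, so n = ln(1 + 500,000·r/11,950) / ln(1+r) = 26.46.
Round up to a whole number of payments: n = 27.

27 payments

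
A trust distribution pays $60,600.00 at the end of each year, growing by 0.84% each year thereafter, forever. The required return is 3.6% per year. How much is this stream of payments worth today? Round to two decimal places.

$2,195,652.17

Periodic rate r = 0.036 per year.
Growing perpetuity (Gordon): PV = PMT₁ / (r − g) = 60,600 / (r − 0.0084) = $2,195,652.17.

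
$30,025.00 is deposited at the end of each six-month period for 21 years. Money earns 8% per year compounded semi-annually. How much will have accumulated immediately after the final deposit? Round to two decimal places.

$3,147,208.42

This is an ordinary annuity: 42 deposits of $30,025.00 at the end of each six-month period.
Periodic rate r = 0.08/2 per half-year; n is counted in half-years.
FV = PMT × [((1+r)^n − 1)/r] = 30,025 × [(1+r)^42 − 1] / r = $3,147,208.42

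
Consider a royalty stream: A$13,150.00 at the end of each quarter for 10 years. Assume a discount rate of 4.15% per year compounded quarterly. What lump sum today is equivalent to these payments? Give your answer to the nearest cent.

A$428,717.09

This is an ordinary annuity: 40 payments of A$13,150.00 at the end of each quarter.
Periodic rate r = 0.0415/4 per quarter; n is counted in quarters.
PV = PMT × [(1 − (1+r)^−n)/r] = 13,150 × [1 − (1+r)^−40] / r = A$428,717.09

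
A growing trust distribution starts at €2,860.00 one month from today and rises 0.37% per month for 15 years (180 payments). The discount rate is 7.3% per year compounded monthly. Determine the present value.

€416,974.75

Periodic rate r = 0.073/12 per month; n is counted in months.
Growing ordinary annuity: PV = PMT₁ × [1 − ((1+g)/(1+r))^n] / (r − g) = 2,860 × [1 − ((1+0.0037)/(1+r))^180] / (r − 0.0037) = €416,974.75.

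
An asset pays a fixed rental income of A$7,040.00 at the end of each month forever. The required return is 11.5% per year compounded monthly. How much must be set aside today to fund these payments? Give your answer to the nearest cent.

Periodic rate r = 0.115/12 per month.
Level perpetuity: PV = PMT / r = 7,040 / (0.115/12) = A$734,608.70.

A$734,608.70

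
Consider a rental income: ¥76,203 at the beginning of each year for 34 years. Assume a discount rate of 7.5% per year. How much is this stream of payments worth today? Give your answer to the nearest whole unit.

¥998,825

This is an annuity due: 34 payments of ¥76,203 at the beginning of each year.
Periodic rate r = 0.075 per year.
PV = PMT × [(1 − (1+r)^−n)/r] × (1+r) = 76,203 × [1 − (1+r)^−34] / r × (1+r) = ¥998,825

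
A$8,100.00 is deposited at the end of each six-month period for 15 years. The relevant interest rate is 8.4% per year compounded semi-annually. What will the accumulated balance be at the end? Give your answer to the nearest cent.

A$469,767.06

This is an ordinary annuity: 30 deposits of A$8,100.00 at the end of each six-month period.
Periodic rate r = 0.084/2 per half-year; n is counted in half-years.
FV = PMT × [((1+r)^n − 1)/r] = 8,100 × [(1+r)^30 − 1] / r = A$469,767.06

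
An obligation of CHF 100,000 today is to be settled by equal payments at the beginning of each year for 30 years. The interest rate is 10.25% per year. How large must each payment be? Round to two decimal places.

Level annuity due; solve PV = PMT × [(1 − (1+r)^−n)/r] × (1+r) for PMT.
Periodic rate r = 0.1025 per year.
With n = 30: PMT = 100,000 / ([(1 − (1+r)^−n)/r] × (1+r)) = CHF 9,822.93

CHF 9,822.93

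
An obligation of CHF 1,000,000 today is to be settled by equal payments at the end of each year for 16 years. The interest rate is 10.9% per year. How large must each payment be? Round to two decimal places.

CHF 134,738.77

Level ordinary annuity; solve PV = PMT × [(1 − (1+r)^−n)/r] for PMT.
Periodic rate r = 0.109 per year.
With n = 16: PMT = 1,000,000 / ([(1 − (1+r)^−n)/r]) = CHF 134,738.77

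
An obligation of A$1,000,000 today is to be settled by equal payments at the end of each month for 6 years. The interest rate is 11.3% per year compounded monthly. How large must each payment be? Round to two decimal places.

Level ordinary annuity; solve PV = PMT × [(1 − (1+r)^−n)/r] for PMT.
Periodic rate r = 0.113/12 per month; n is counted in months.
With n = 72: PMT = 1,000,000 / ([(1 − (1+r)^−n)/r]) = A$19,188.09

A$19,188.09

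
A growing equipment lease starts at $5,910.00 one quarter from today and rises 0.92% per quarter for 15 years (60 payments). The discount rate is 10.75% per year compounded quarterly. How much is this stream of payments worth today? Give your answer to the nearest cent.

Periodic rate r = 0.1075/4 per quarter; n is counted in quarters.
Growing ordinary annuity: PV = PMT₁ × [1 − ((1+g)/(1+r))^n] / (r − g) = 5,910 × [1 − ((1+0.0092)/(1+r))^60] / (r − 0.0092) = $216,390.76.

$216,390.76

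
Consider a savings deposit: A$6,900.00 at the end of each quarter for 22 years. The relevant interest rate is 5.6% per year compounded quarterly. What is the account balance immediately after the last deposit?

This is an ordinary annuity: 88 deposits of A$6,900.00 at the end of each quarter.
Periodic rate r = 0.056/4 per quarter; n is counted in quarters.
FV = PMT × [((1+r)^n − 1)/r] = 6,900 × [(1+r)^88 − 1] / r = A$1,182,321.37

A$1,182,321.37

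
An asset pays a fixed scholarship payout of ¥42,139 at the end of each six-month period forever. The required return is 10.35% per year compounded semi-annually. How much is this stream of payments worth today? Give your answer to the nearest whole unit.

¥814,280

Periodic rate r = 0.1035/2 per half-year.
Level perpetuity: PV = PMT / r = 42,139 / (0.1035/2) = ¥814,280.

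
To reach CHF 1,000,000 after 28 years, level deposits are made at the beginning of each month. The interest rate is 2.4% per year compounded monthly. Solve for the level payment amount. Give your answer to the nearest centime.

Level annuity due; solve FV = PMT × [((1+r)^n − 1)/r] × (1+r) for PMT.
Periodic rate r = 0.024/12 per month; n is counted in months.
With n = 336: PMT = 1,000,000 / ([((1+r)^n − 1)/r] × (1+r)) = CHF 2,086.05

CHF 2,086.05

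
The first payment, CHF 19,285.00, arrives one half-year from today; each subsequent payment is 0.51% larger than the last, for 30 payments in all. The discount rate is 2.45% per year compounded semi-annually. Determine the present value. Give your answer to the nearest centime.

CHF 516,692.07

Periodic rate r = 0.0245/2 per half-year; n is counted in half-years.
Growing ordinary annuity: PV = PMT₁ × [1 − ((1+g)/(1+r))^n] / (r − g) = 19,285 × [1 − ((1+0.0051)/(1+r))^30] / (r − 0.0051) = CHF 516,692.07.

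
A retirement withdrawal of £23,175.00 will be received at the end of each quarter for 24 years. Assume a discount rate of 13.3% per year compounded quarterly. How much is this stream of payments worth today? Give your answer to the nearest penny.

£666,827.13

This is an ordinary annuity: 96 payments of £23,175.00 at the end of each quarter.
Periodic rate r = 0.133/4 per quarter; n is counted in quarters.
PV = PMT × [(1 − (1+r)^−n)/r] = 23,175 × [1 − (1+r)^−96] / r = £666,827.13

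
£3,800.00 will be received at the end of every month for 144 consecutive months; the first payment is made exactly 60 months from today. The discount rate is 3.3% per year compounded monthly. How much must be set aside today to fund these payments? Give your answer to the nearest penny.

Ordinary annuity of 144 payments, first payment at period 60.
Periodic rate r = 0.033/12 per month; n is counted in months.
The ordinary-annuity PV formula values the stream one period before the first payment (period 59); discount that back 59 periods:
PV₀ = 3,800 × [1 − (1+r)^−144] / r × (1+r)^−59 = £383,827.40

£383,827.40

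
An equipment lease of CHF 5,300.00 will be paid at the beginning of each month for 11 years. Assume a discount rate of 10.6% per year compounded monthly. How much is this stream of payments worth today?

CHF 415,713.78

This is an annuity due: 132 payments of CHF 5,300.00 at the beginning of each month.
Periodic rate r = 0.106/12 per month; n is counted in months.
PV = PMT × [(1 − (1+r)^−n)/r] × (1+r) = 5,300 × [1 − (1+r)^−132] / r × (1+r) = CHF 415,713.78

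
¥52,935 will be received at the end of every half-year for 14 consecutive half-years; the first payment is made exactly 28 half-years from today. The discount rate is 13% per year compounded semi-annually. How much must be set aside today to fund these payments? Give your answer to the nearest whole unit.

¥87,139

Ordinary annuity of 14 payments, first payment at period 28.
Periodic rate r = 0.13/2 per half-year; n is counted in half-years.
The ordinary-annuity PV formula values the stream one period before the first payment (period 27); discount that back 27 periods:
PV₀ = 52,935 × [1 − (1+r)^−14] / r × (1+r)^−27 = ¥87,139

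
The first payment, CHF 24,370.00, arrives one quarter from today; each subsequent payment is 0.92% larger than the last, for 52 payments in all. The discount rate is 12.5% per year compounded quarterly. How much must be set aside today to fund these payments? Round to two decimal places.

Periodic rate r = 0.125/4 per quarter; n is counted in quarters.
Growing ordinary annuity: PV = PMT₁ × [1 − ((1+g)/(1+r))^n] / (r − g) = 24,370 × [1 − ((1+0.0092)/(1+r))^52] / (r − 0.0092) = CHF 746,014.44.

CHF 746,014.44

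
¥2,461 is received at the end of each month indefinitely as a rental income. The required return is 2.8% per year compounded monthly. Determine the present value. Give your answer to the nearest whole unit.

Periodic rate r = 0.028/12 per month.
Level perpetuity: PV = PMT / r = 2,461 / (0.028/12) = ¥1,054,714.

¥1,054,714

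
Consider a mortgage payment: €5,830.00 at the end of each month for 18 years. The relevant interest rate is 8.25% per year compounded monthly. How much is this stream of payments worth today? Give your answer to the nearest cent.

€654,947.52

This is an ordinary annuity: 216 payments of €5,830.00 at the end of each month.
Periodic rate r = 0.0825/12 per month; n is counted in months.
PV = PMT × [(1 − (1+r)^−n)/r] = 5,830 × [1 − (1+r)^−216] / r = €654,947.52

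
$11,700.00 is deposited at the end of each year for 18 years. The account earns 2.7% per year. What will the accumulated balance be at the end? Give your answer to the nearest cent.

$266,653.84

This is an ordinary annuity: 18 deposits of $11,700.00 at the end of each year.
Periodic rate r = 0.027 per year.
FV = PMT × [((1+r)^n − 1)/r] = 11,700 × [(1+r)^18 − 1] / r = $266,653.84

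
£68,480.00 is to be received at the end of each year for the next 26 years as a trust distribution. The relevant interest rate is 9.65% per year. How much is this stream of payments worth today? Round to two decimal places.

This is an ordinary annuity: 26 payments of £68,480.00 at the end of each year.
Periodic rate r = 0.0965 per year.
PV = PMT × [(1 − (1+r)^−n)/r] = 68,480 × [1 − (1+r)^−26] / r = £644,951.07

£644,951.07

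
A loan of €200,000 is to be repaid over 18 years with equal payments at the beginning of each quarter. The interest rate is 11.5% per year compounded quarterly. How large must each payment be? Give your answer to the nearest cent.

€6,423.93

Level annuity due; solve PV = PMT × [(1 − (1+r)^−n)/r] × (1+r) for PMT.
Periodic rate r = 0.115/4 per quarter; n is counted in quarters.
With n = 72: PMT = 200,000 / ([(1 − (1+r)^−n)/r] × (1+r)) = €6,423.93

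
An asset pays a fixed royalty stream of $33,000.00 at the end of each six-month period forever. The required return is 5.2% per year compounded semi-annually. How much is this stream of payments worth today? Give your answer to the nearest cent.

Periodic rate r = 0.052/2 per half-year.
Level perpetuity: PV = PMT / r = 33,000 / (0.052/2) = $1,269,230.77.

$1,269,230.77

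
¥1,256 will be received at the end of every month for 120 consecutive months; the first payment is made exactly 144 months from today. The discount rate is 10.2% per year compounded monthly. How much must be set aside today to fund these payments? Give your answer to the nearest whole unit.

¥28,095

Ordinary annuity of 120 payments, first payment at period 144.
Periodic rate r = 0.102/12 per month; n is counted in months.
The ordinary-annuity PV formula values the stream one period before the first payment (period 143); discount that back 143 periods:
PV₀ = 1,256 × [1 − (1+r)^−120] / r × (1+r)^−143 = ¥28,095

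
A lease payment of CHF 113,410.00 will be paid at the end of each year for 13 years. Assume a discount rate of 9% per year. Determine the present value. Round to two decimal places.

CHF 849,089.77

This is an ordinary annuity: 13 payments of CHF 113,410.00 at the end of each year.
Periodic rate r = 0.09 per year.
PV = PMT × [(1 − (1+r)^−n)/r] = 113,410 × [1 − (1+r)^−13] / r = CHF 849,089.77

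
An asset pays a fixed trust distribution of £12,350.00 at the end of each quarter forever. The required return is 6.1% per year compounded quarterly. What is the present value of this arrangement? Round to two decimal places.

Periodic rate r = 0.061/4 per quarter.
Level perpetuity: PV = PMT / r = 12,350 / (0.061/4) = £809,836.07.

£809,836.07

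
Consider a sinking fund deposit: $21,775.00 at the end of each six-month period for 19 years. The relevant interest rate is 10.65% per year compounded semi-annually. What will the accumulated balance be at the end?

$2,527,609.04

This is an ordinary annuity: 38 deposits of $21,775.00 at the end of each six-month period.
Periodic rate r = 0.1065/2 per half-year; n is counted in half-years.
FV = PMT × [((1+r)^n − 1)/r] = 21,775 × [(1+r)^38 − 1] / r = $2,527,609.04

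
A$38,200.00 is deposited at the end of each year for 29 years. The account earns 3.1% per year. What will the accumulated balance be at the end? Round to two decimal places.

This is an ordinary annuity: 29 deposits of A$38,200.00 at the end of each year.
Periodic rate r = 0.031 per year.
FV = PMT × [((1+r)^n − 1)/r] = 38,200 × [(1+r)^29 − 1] / r = A$1,754,520.06

A$1,754,520.06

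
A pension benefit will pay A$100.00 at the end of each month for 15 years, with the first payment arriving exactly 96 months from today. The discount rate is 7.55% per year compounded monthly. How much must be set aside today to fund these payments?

Ordinary annuity of 180 payments, first payment at period 96.
Periodic rate r = 0.0755/12 per month; n is counted in months.
The ordinary-annuity PV formula values the stream one period before the first payment (period 95); discount that back 95 periods:
PV₀ = 100 × [1 − (1+r)^−180] / r × (1+r)^−95 = A$5,926.74

A$5,926.74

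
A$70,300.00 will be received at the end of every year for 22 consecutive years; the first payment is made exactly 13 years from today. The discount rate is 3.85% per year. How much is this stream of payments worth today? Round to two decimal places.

Ordinary annuity of 22 payments, first payment at period 13.
Periodic rate r = 0.0385 per year.
The ordinary-annuity PV formula values the stream one period before the first payment (period 12); discount that back 12 periods:
PV₀ = 70,300 × [1 − (1+r)^−22] / r × (1+r)^−12 = A$654,979.08

A$654,979.08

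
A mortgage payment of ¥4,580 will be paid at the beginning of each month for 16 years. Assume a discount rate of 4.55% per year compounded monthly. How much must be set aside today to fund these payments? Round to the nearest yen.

¥626,205

This is an annuity due: 192 payments of ¥4,580 at the beginning of each month.
Periodic rate r = 0.0455/12 per month; n is counted in months.
PV = PMT × [(1 − (1+r)^−n)/r] × (1+r) = 4,580 × [1 − (1+r)^−192] / r × (1+r) = ¥626,205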